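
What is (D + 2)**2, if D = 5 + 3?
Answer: 100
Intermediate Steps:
D = 8
(D + 2)**2 = (8 + 2)**2 = 10**2 = 100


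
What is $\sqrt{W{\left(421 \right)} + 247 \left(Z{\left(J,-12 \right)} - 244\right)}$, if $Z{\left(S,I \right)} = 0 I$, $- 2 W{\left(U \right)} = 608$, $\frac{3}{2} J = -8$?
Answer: $2 i \sqrt{15143} \approx 246.11 i$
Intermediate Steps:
$J = - \frac{16}{3}$ ($J = \frac{2}{3} \left(-8\right) = - \frac{16}{3} \approx -5.3333$)
$W{\left(U \right)} = -304$ ($W{\left(U \right)} = \left(- \frac{1}{2}\right) 608 = -304$)
$Z{\left(S,I \right)} = 0$
$\sqrt{W{\left(421 \right)} + 247 \left(Z{\left(J,-12 \right)} - 244\right)} = \sqrt{-304 + 247 \left(0 - 244\right)} = \sqrt{-304 + 247 \left(-244\right)} = \sqrt{-304 - 60268} = \sqrt{-60572} = 2 i \sqrt{15143}$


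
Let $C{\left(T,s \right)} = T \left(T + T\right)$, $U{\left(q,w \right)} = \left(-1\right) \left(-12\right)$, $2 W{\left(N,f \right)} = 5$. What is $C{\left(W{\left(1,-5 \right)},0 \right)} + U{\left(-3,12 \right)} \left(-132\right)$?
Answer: $- \frac{3143}{2} \approx -1571.5$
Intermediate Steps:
$W{\left(N,f \right)} = \frac{5}{2}$ ($W{\left(N,f \right)} = \frac{1}{2} \cdot 5 = \frac{5}{2}$)
$U{\left(q,w \right)} = 12$
$C{\left(T,s \right)} = 2 T^{2}$ ($C{\left(T,s \right)} = T 2 T = 2 T^{2}$)
$C{\left(W{\left(1,-5 \right)},0 \right)} + U{\left(-3,12 \right)} \left(-132\right) = 2 \left(\frac{5}{2}\right)^{2} + 12 \left(-132\right) = 2 \cdot \frac{25}{4} - 1584 = \frac{25}{2} - 1584 = - \frac{3143}{2}$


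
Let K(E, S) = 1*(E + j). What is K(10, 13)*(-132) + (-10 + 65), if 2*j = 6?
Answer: -1661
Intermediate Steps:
j = 3 (j = (1/2)*6 = 3)
K(E, S) = 3 + E (K(E, S) = 1*(E + 3) = 1*(3 + E) = 3 + E)
K(10, 13)*(-132) + (-10 + 65) = (3 + 10)*(-132) + (-10 + 65) = 13*(-132) + 55 = -1716 + 55 = -1661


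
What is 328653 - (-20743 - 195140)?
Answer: 544536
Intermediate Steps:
328653 - (-20743 - 195140) = 328653 - 1*(-215883) = 328653 + 215883 = 544536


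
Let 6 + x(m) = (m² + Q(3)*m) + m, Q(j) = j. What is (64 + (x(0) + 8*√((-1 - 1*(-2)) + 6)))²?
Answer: 3812 + 928*√7 ≈ 6267.3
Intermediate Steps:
x(m) = -6 + m² + 4*m (x(m) = -6 + ((m² + 3*m) + m) = -6 + (m² + 4*m) = -6 + m² + 4*m)
(64 + (x(0) + 8*√((-1 - 1*(-2)) + 6)))² = (64 + ((-6 + 0² + 4*0) + 8*√((-1 - 1*(-2)) + 6)))² = (64 + ((-6 + 0 + 0) + 8*√((-1 + 2) + 6)))² = (64 + (-6 + 8*√(1 + 6)))² = (64 + (-6 + 8*√7))² = (58 + 8*√7)²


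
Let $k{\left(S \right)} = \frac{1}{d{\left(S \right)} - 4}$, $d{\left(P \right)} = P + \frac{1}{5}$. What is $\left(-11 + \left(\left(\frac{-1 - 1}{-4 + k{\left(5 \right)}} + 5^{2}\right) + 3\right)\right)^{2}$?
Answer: $\frac{112225}{361} \approx 310.87$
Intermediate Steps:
$d{\left(P \right)} = \frac{1}{5} + P$ ($d{\left(P \right)} = P + \frac{1}{5} = \frac{1}{5} + P$)
$k{\left(S \right)} = \frac{1}{- \frac{19}{5} + S}$ ($k{\left(S \right)} = \frac{1}{\left(\frac{1}{5} + S\right) - 4} = \frac{1}{- \frac{19}{5} + S}$)
$\left(-11 + \left(\left(\frac{-1 - 1}{-4 + k{\left(5 \right)}} + 5^{2}\right) + 3\right)\right)^{2} = \left(-11 + \left(\left(\frac{-1 - 1}{-4 + \frac{5}{-19 + 5 \cdot 5}} + 5^{2}\right) + 3\right)\right)^{2} = \left(-11 + \left(\left(- \frac{2}{-4 + \frac{5}{-19 + 25}} + 25\right) + 3\right)\right)^{2} = \left(-11 + \left(\left(- \frac{2}{-4 + \frac{5}{6}} + 25\right) + 3\right)\right)^{2} = \left(-11 + \left(\left(- \frac{2}{- \frac{19}{6}} + 25\right) + 3\right)\right)^{2} = \left(-11 + \left(\left(\left(-2\right) \left(- \frac{6}{19}\right) + 25\right) + 3\right)\right)^{2} = \left(-11 + \left(\left(\frac{12}{19} + 25\right) + 3\right)\right)^{2} = \left(-11 + \left(\frac{487}{19} + 3\right)\right)^{2} = \left(-11 + \frac{544}{19}\right)^{2} = \left(\frac{335}{19}\right)^{2} = \frac{112225}{361}$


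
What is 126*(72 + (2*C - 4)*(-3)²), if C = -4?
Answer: -4536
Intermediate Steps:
126*(72 + (2*C - 4)*(-3)²) = 126*(72 + (2*(-4) - 4)*(-3)²) = 126*(72 + (-8 - 4)*9) = 126*(72 - 12*9) = 126*(72 - 108) = 126*(-36) = -4536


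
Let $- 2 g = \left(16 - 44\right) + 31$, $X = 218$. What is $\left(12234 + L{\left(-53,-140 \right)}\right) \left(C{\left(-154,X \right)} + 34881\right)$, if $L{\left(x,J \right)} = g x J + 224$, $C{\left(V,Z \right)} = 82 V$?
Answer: $29551984$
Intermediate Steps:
$g = - \frac{3}{2}$ ($g = - \frac{\left(16 - 44\right) + 31}{2} = - \frac{-28 + 31}{2} = \left(- \frac{1}{2}\right) 3 = - \frac{3}{2} \approx -1.5$)
$L{\left(x,J \right)} = 224 - \frac{3 J x}{2}$ ($L{\left(x,J \right)} = - \frac{3 x}{2} J + 224 = - \frac{3 J x}{2} + 224 = 224 - \frac{3 J x}{2}$)
$\left(12234 + L{\left(-53,-140 \right)}\right) \left(C{\left(-154,X \right)} + 34881\right) = \left(12234 + \left(224 - \left(-210\right) \left(-53\right)\right)\right) \left(82 \left(-154\right) + 34881\right) = \left(12234 + \left(224 - 11130\right)\right) \left(-12628 + 34881\right) = \left(12234 - 10906\right) 22253 = 1328 \cdot 22253 = 29551984$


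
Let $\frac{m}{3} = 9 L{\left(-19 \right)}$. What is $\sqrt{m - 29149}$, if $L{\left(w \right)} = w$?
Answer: $i \sqrt{29662} \approx 172.23 i$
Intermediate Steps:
$m = -513$ ($m = 3 \cdot 9 \left(-19\right) = 3 \left(-171\right) = -513$)
$\sqrt{m - 29149} = \sqrt{-513 - 29149} = \sqrt{-29662} = i \sqrt{29662}$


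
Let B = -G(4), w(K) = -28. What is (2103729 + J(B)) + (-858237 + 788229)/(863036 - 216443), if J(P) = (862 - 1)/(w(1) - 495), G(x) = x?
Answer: 237137842519858/112722713 ≈ 2.1037e+6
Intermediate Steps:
B = -4 (B = -1*4 = -4)
J(P) = -861/523 (J(P) = (862 - 1)/(-28 - 495) = 861/(-523) = 861*(-1/523) = -861/523)
(2103729 + J(B)) + (-858237 + 788229)/(863036 - 216443) = (2103729 - 861/523) + (-858237 + 788229)/(863036 - 216443) = 1100249406/523 - 70008/646593 = 1100249406/523 - 70008*1/646593 = 1100249406/523 - 23336/215531 = 237137842519858/112722713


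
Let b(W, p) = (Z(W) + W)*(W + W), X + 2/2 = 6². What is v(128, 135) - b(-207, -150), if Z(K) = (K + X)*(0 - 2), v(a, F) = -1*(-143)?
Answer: 56861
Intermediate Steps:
X = 35 (X = -1 + 6² = -1 + 36 = 35)
v(a, F) = 143
Z(K) = -70 - 2*K (Z(K) = (K + 35)*(0 - 2) = (35 + K)*(-2) = -70 - 2*K)
b(W, p) = 2*W*(-70 - W) (b(W, p) = ((-70 - 2*W) + W)*(W + W) = (-70 - W)*(2*W) = 2*W*(-70 - W))
v(128, 135) - b(-207, -150) = 143 - (-2)*(-207)*(70 - 207) = 143 - (-2)*(-207)*(-137) = 143 - 1*(-56718) = 143 + 56718 = 56861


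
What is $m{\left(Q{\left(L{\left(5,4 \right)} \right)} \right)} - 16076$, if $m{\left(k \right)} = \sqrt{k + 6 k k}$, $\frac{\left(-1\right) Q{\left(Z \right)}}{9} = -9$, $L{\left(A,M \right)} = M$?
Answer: $-16076 + 9 \sqrt{487} \approx -15877.0$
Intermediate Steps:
$Q{\left(Z \right)} = 81$ ($Q{\left(Z \right)} = \left(-9\right) \left(-9\right) = 81$)
$m{\left(k \right)} = \sqrt{k + 6 k^{2}}$
$m{\left(Q{\left(L{\left(5,4 \right)} \right)} \right)} - 16076 = \sqrt{81 \left(1 + 6 \cdot 81\right)} - 16076 = \sqrt{81 \left(1 + 486\right)} - 16076 = \sqrt{81 \cdot 487} - 16076 = \sqrt{39447} - 16076 = 9 \sqrt{487} - 16076 = -16076 + 9 \sqrt{487}$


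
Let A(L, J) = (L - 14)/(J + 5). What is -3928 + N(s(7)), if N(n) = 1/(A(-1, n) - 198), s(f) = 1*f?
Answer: -3130620/797 ≈ -3928.0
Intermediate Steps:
s(f) = f
A(L, J) = (-14 + L)/(5 + J)
N(n) = 1/(-198 - 15/(5 + n)) (N(n) = 1/((-14 - 1)/(5 + n) - 198) = 1/(-15/(5 + n) - 198) = 1/(-198 - 15/(5 + n)))
-3928 + N(s(7)) = -3928 + (-5 - 1*7)/(3*(335 + 66*7)) = -3928 + (-5 - 7)/(3*(335 + 462)) = -3928 + (⅓)*(-12)/797 = -3928 + (⅓)*(1/797)*(-12) = -3928 - 4/797 = -3130620/797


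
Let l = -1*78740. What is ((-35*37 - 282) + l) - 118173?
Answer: -198490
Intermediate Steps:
l = -78740
((-35*37 - 282) + l) - 118173 = ((-35*37 - 282) - 78740) - 118173 = ((-1295 - 282) - 78740) - 118173 = (-1577 - 78740) - 118173 = -80317 - 118173 = -198490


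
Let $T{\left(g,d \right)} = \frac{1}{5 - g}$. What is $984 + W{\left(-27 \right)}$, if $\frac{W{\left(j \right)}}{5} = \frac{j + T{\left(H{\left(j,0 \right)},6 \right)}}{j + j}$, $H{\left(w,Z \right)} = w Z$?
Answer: $\frac{26635}{27} \approx 986.48$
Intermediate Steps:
$H{\left(w,Z \right)} = Z w$
$W{\left(j \right)} = \frac{5 \left(\frac{1}{5} + j\right)}{2 j}$ ($W{\left(j \right)} = 5 \frac{j - \frac{1}{-5 + 0 j}}{j + j} = 5 \frac{j - \frac{1}{-5 + 0}}{2 j} = 5 \left(j - \frac{1}{-5}\right) \frac{1}{2 j} = 5 \left(j - - \frac{1}{5}\right) \frac{1}{2 j} = 5 \left(j + \frac{1}{5}\right) \frac{1}{2 j} = 5 \left(\frac{1}{5} + j\right) \frac{1}{2 j} = 5 \frac{\frac{1}{5} + j}{2 j} = \frac{5 \left(\frac{1}{5} + j\right)}{2 j}$)
$984 + W{\left(-27 \right)} = 984 + \frac{1 + 5 \left(-27\right)}{2 \left(-27\right)} = 984 + \frac{1}{2} \left(- \frac{1}{27}\right) \left(1 - 135\right) = 984 + \frac{1}{2} \left(- \frac{1}{27}\right) \left(-134\right) = 984 + \frac{67}{27} = \frac{26635}{27}$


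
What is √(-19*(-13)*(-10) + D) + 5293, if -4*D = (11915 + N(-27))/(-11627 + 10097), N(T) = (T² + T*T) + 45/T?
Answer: 5293 + I*√5776908465/1530 ≈ 5293.0 + 49.677*I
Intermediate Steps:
N(T) = 2*T² + 45/T (N(T) = (T² + T²) + 45/T = 2*T² + 45/T)
D = 20057/9180 (D = -(11915 + (45 + 2*(-27)³)/(-27))/(4*(-11627 + 10097)) = -(11915 - (45 + 2*(-19683))/27)/(4*(-1530)) = -(11915 - (45 - 39366)/27)*(-1)/(4*1530) = -(11915 - 1/27*(-39321))*(-1)/(4*1530) = -(11915 + 4369/3)*(-1)/(4*1530) = -20057*(-1)/(6*1530) = -¼*(-20057/2295) = 20057/9180 ≈ 2.1849)
√(-19*(-13)*(-10) + D) + 5293 = √(-19*(-13)*(-10) + 20057/9180) + 5293 = √(247*(-10) + 20057/9180) + 5293 = √(-2470 + 20057/9180) + 5293 = √(-22654543/9180) + 5293 = I*√5776908465/1530 + 5293 = 5293 + I*√5776908465/1530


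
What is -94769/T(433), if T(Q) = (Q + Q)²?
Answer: -94769/749956 ≈ -0.12637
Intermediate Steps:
T(Q) = 4*Q² (T(Q) = (2*Q)² = 4*Q²)
-94769/T(433) = -94769/(4*433²) = -94769/(4*187489) = -94769/749956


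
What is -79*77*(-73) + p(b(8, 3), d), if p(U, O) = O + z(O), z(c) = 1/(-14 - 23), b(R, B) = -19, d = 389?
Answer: 16444575/37 ≈ 4.4445e+5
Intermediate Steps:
z(c) = -1/37 (z(c) = 1/(-37) = -1/37)
p(U, O) = -1/37 + O (p(U, O) = O - 1/37 = -1/37 + O)
-79*77*(-73) + p(b(8, 3), d) = -79*77*(-73) + (-1/37 + 389) = -6083*(-73) + 14392/37 = 444059 + 14392/37 = 16444575/37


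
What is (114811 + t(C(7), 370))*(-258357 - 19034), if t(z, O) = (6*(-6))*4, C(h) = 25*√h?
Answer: -31807593797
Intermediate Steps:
t(z, O) = -144 (t(z, O) = -36*4 = -144)
(114811 + t(C(7), 370))*(-258357 - 19034) = (114811 - 144)*(-258357 - 19034) = 114667*(-277391) = -31807593797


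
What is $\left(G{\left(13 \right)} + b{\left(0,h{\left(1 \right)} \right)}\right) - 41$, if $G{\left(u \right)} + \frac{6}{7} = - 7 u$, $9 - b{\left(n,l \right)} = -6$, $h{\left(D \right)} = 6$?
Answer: $- \frac{825}{7} \approx -117.86$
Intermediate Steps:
$b{\left(n,l \right)} = 15$ ($b{\left(n,l \right)} = 9 - -6 = 9 + 6 = 15$)
$G{\left(u \right)} = - \frac{6}{7} - 7 u$
$\left(G{\left(13 \right)} + b{\left(0,h{\left(1 \right)} \right)}\right) - 41 = \left(\left(- \frac{6}{7} - 91\right) + 15\right) - 41 = \left(- \frac{643}{7} + 15\right) - 41 = - \frac{538}{7} - 41 = - \frac{825}{7}$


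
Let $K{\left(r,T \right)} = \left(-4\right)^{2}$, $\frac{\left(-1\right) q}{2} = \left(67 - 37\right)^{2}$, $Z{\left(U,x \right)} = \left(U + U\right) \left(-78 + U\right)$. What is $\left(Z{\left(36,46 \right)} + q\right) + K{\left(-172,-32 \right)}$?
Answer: $-4808$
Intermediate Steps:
$Z{\left(U,x \right)} = 2 U \left(-78 + U\right)$
$q = -1800$ ($q = - 2 \left(67 - 37\right)^{2} = - 2 \cdot 30^{2} = \left(-2\right) 900 = -1800$)
$K{\left(r,T \right)} = 16$
$\left(Z{\left(36,46 \right)} + q\right) + K{\left(-172,-32 \right)} = \left(2 \cdot 36 \left(-78 + 36\right) - 1800\right) + 16 = \left(2 \cdot 36 \left(-42\right) - 1800\right) + 16 = \left(-3024 - 1800\right) + 16 = -4824 + 16 = -4808$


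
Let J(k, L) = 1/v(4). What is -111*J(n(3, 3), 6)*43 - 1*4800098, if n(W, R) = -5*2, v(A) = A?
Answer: -19205165/4 ≈ -4.8013e+6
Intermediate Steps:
n(W, R) = -10
J(k, L) = 1/4
-111*J(n(3, 3), 6)*43 - 1*4800098 = -111*1/4*43 - 1*4800098 = -111/4*43 - 4800098 = -4773/4 - 4800098 = -19205165/4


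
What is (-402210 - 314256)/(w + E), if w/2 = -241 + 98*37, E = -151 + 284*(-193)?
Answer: 716466/48193 ≈ 14.867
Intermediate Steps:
E = -54963 (E = -151 - 54812 = -54963)
w = 6770 (w = 2*(-241 + 98*37) = 2*(-241 + 3626) = 2*3385 = 6770)
(-402210 - 314256)/(w + E) = (-402210 - 314256)/(6770 - 54963) = -716466/(-48193) = -716466*(-1/48193) = 716466/48193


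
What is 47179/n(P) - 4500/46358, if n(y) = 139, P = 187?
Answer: 1093249291/3221881 ≈ 339.32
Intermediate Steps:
47179/n(P) - 4500/46358 = 47179/139 - 4500/46358 = 47179*(1/139) - 4500*1/46358 = 47179/139 - 2250/23179 = 1093249291/3221881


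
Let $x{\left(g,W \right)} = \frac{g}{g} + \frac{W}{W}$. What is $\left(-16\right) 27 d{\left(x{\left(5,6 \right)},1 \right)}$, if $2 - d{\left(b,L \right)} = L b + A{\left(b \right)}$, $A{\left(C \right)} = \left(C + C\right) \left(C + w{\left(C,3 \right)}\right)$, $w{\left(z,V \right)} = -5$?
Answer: $-5184$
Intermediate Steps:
$x{\left(g,W \right)} = 2$ ($x{\left(g,W \right)} = 1 + 1 = 2$)
$A{\left(C \right)} = 2 C \left(-5 + C\right)$ ($A{\left(C \right)} = \left(C + C\right) \left(C - 5\right) = 2 C \left(-5 + C\right)$)
$d{\left(b,L \right)} = 2 - L b - 2 b \left(-5 + b\right)$ ($d{\left(b,L \right)} = 2 - \left(L b + 2 b \left(-5 + b\right)\right) = 2 - L b - 2 b \left(-5 + b\right)$)
$\left(-16\right) 27 d{\left(x{\left(5,6 \right)},1 \right)} = \left(-16\right) 27 \left(2 - 1 \cdot 2 - 4 \left(-5 + 2\right)\right) = - 432 \left(2 - 2 - 4 \left(-3\right)\right) = - 432 \left(2 - 2 + 12\right) = \left(-432\right) 12 = -5184$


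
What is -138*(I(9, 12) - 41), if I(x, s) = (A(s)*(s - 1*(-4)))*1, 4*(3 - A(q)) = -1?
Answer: -1518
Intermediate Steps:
A(q) = 13/4 (A(q) = 3 - ¼*(-1) = 3 + ¼ = 13/4)
I(x, s) = 13 + 13*s/4 (I(x, s) = (13*(s - 1*(-4))/4)*1 = (13*(s + 4)/4)*1 = (13*(4 + s)/4)*1 = (13 + 13*s/4)*1 = 13 + 13*s/4)
-138*(I(9, 12) - 41) = -138*((13 + (13/4)*12) - 41) = -138*((13 + 39) - 41) = -138*(52 - 41) = -138*11 = -1518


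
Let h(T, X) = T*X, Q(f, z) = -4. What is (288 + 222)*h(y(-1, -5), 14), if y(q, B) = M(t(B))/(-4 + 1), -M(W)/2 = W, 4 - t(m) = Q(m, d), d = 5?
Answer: 38080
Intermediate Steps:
t(m) = 8 (t(m) = 4 - 1*(-4) = 4 + 4 = 8)
M(W) = -2*W
y(q, B) = 16/3 (y(q, B) = (-2*8)/(-4 + 1) = -16/(-3) = -16*(-⅓) = 16/3)
(288 + 222)*h(y(-1, -5), 14) = (288 + 222)*((16/3)*14) = 510*(224/3) = 38080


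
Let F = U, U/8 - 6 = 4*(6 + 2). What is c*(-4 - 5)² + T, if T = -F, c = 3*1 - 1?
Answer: -142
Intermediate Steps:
U = 304 (U = 48 + 8*(4*(6 + 2)) = 48 + 8*(4*8) = 48 + 8*32 = 48 + 256 = 304)
F = 304
c = 2 (c = 3 - 1 = 2)
T = -304 (T = -1*304 = -304)
c*(-4 - 5)² + T = 2*(-4 - 5)² - 304 = 2*(-9)² - 304 = 2*81 - 304 = 162 - 304 = -142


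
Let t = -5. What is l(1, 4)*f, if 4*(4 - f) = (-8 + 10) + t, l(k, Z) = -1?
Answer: -19/4 ≈ -4.7500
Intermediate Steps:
f = 19/4 (f = 4 - ((-8 + 10) - 5)/4 = 4 - (2 - 5)/4 = 4 - ¼*(-3) = 4 + ¾ = 19/4 ≈ 4.7500)
l(1, 4)*f = -1*19/4 = -19/4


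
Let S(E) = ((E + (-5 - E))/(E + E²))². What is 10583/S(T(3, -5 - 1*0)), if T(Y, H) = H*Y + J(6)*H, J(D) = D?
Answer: 1659583728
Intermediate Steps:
T(Y, H) = 6*H + H*Y (T(Y, H) = H*Y + 6*H = 6*H + H*Y)
S(E) = 25/(E + E²)² (S(E) = (-5/(E + E²))² = 25/(E + E²)²)
10583/S(T(3, -5 - 1*0)) = 10583/((25/(((-5 - 1*0)*(6 + 3))²*(1 + (-5 - 1*0)*(6 + 3))²))) = 10583/((25/(((-5 + 0)*9)²*(1 + (-5 + 0)*9)²))) = 10583/((25/((-5*9)²*(1 - 5*9)²))) = 10583/((25/((-45)²*(1 - 45)²))) = 10583/((25*(1/2025)/(-44)²)) = 10583/((25*(1/2025)*(1/1936))) = 10583/(1/156816) = 10583*156816 = 1659583728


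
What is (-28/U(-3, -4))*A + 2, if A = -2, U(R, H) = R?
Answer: -50/3 ≈ -16.667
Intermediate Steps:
(-28/U(-3, -4))*A + 2 = -28/(-3)*(-2) + 2 = -28*(-1/3)*(-2) + 2 = (28/3)*(-2) + 2 = -56/3 + 2 = -50/3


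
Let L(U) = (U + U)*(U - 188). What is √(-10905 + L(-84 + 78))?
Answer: 3*I*√953 ≈ 92.612*I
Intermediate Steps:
L(U) = 2*U*(-188 + U) (L(U) = (2*U)*(-188 + U) = 2*U*(-188 + U))
√(-10905 + L(-84 + 78)) = √(-10905 + 2*(-84 + 78)*(-188 + (-84 + 78))) = √(-10905 + 2*(-6)*(-188 - 6)) = √(-10905 + 2*(-6)*(-194)) = √(-10905 + 2328) = √(-8577) = 3*I*√953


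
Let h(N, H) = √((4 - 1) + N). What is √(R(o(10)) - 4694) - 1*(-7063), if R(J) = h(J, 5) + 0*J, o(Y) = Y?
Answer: 7063 + √(-4694 + √13) ≈ 7063.0 + 68.486*I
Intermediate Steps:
h(N, H) = √(3 + N)
R(J) = √(3 + J) (R(J) = √(3 + J) + 0*J = √(3 + J) + 0 = √(3 + J))
√(R(o(10)) - 4694) - 1*(-7063) = √(√(3 + 10) - 4694) - 1*(-7063) = √(√13 - 4694) + 7063 = √(-4694 + √13) + 7063 = 7063 + √(-4694 + √13)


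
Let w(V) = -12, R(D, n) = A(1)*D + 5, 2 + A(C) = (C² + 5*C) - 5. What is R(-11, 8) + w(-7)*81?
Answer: -956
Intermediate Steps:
A(C) = -7 + C² + 5*C (A(C) = -2 + ((C² + 5*C) - 5) = -2 + (-5 + C² + 5*C) = -7 + C² + 5*C)
R(D, n) = 5 - D (R(D, n) = (-7 + 1² + 5*1)*D + 5 = (-7 + 1 + 5)*D + 5 = -D + 5 = 5 - D)
R(-11, 8) + w(-7)*81 = (5 - 1*(-11)) - 12*81 = (5 + 11) - 972 = 16 - 972 = -956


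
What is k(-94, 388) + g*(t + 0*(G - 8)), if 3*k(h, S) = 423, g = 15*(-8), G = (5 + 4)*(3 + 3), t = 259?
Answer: -30939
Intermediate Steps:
G = 54 (G = 9*6 = 54)
g = -120
k(h, S) = 141 (k(h, S) = (⅓)*423 = 141)
k(-94, 388) + g*(t + 0*(G - 8)) = 141 - 120*(259 + 0*(54 - 8)) = 141 - 120*(259 + 0*46) = 141 - 120*(259 + 0) = 141 - 120*259 = 141 - 31080 = -30939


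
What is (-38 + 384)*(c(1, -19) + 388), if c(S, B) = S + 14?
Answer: 139438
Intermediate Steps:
c(S, B) = 14 + S
(-38 + 384)*(c(1, -19) + 388) = (-38 + 384)*((14 + 1) + 388) = 346*(15 + 388) = 346*403 = 139438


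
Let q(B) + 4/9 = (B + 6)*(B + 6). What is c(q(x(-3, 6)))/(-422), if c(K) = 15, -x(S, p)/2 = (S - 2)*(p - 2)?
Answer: -15/422 ≈ -0.035545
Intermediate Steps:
x(S, p) = -2*(-2 + S)*(-2 + p) (x(S, p) = -2*(S - 2)*(p - 2) = -2*(-2 + S)*(-2 + p))
q(B) = -4/9 + (6 + B)**2 (q(B) = -4/9 + (B + 6)*(B + 6) = -4/9 + (6 + B)*(6 + B) = -4/9 + (6 + B)**2)
c(q(x(-3, 6)))/(-422) = 15/(-422) = 15*(-1/422) = -15/422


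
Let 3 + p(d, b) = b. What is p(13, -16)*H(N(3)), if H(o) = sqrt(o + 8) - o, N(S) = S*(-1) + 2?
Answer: -19 - 19*sqrt(7) ≈ -69.269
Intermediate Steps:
p(d, b) = -3 + b
N(S) = 2 - S (N(S) = -S + 2 = 2 - S)
H(o) = sqrt(8 + o) - o
p(13, -16)*H(N(3)) = (-3 - 16)*(sqrt(8 + (2 - 1*3)) - (2 - 1*3)) = -19*(sqrt(8 + (2 - 3)) - (2 - 3)) = -19*(sqrt(8 - 1) - 1*(-1)) = -19*(sqrt(7) + 1) = -19*(1 + sqrt(7)) = -19 - 19*sqrt(7)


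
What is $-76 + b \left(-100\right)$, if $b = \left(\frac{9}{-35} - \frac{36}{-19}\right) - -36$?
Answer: $- \frac{510688}{133} \approx -3839.8$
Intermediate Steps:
$b = \frac{25029}{665}$ ($b = \left(9 \left(- \frac{1}{35}\right) - - \frac{36}{19}\right) + 36 = \left(- \frac{9}{35} + \frac{36}{19}\right) + 36 = \frac{1089}{665} + 36 = \frac{25029}{665} \approx 37.638$)
$-76 + b \left(-100\right) = -76 + \frac{25029}{665} \left(-100\right) = -76 - \frac{500580}{133} = - \frac{510688}{133}$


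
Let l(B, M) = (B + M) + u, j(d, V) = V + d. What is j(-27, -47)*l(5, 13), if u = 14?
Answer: -2368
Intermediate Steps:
l(B, M) = 14 + B + M (l(B, M) = (B + M) + 14 = 14 + B + M)
j(-27, -47)*l(5, 13) = (-47 - 27)*(14 + 5 + 13) = -74*32 = -2368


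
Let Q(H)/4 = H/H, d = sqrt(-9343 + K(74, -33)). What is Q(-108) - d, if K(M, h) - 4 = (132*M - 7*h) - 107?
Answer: 4 - sqrt(553) ≈ -19.516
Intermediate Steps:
K(M, h) = -103 - 7*h + 132*M (K(M, h) = 4 + ((132*M - 7*h) - 107) = 4 + ((-7*h + 132*M) - 107) = 4 + (-107 - 7*h + 132*M) = -103 - 7*h + 132*M)
d = sqrt(553) (d = sqrt(-9343 + (-103 - 7*(-33) + 132*74)) = sqrt(-9343 + (-103 + 231 + 9768)) = sqrt(-9343 + 9896) = sqrt(553) ≈ 23.516)
Q(H) = 4 (Q(H) = 4*(H/H) = 4*1 = 4)
Q(-108) - d = 4 - sqrt(553)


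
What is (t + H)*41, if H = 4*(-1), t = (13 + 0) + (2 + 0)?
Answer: 451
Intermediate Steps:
t = 15 (t = 13 + 2 = 15)
H = -4
(t + H)*41 = (15 - 4)*41 = 11*41 = 451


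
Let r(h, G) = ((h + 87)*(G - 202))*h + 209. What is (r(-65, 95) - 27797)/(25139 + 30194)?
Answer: 125422/55333 ≈ 2.2667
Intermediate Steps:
r(h, G) = 209 + h*(-202 + G)*(87 + h) (r(h, G) = ((87 + h)*(-202 + G))*h + 209 = ((-202 + G)*(87 + h))*h + 209 = h*(-202 + G)*(87 + h) + 209 = 209 + h*(-202 + G)*(87 + h))
(r(-65, 95) - 27797)/(25139 + 30194) = ((209 - 17574*(-65) - 202*(-65)² + 95*(-65)² + 87*95*(-65)) - 27797)/(25139 + 30194) = ((209 + 1142310 - 202*4225 + 95*4225 - 537225) - 27797)/55333 = ((209 + 1142310 - 853450 + 401375 - 537225) - 27797)*(1/55333) = (153219 - 27797)*(1/55333) = 125422*(1/55333) = 125422/55333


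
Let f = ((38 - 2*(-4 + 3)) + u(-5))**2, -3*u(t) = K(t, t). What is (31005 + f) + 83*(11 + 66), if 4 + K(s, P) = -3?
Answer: 352693/9 ≈ 39188.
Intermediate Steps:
K(s, P) = -7 (K(s, P) = -4 - 3 = -7)
u(t) = 7/3 (u(t) = -1/3*(-7) = 7/3)
f = 16129/9 (f = ((38 - 2*(-4 + 3)) + 7/3)**2 = ((38 - 2*(-1)) + 7/3)**2 = ((38 + 2) + 7/3)**2 = (40 + 7/3)**2 = (127/3)**2 = 16129/9 ≈ 1792.1)
(31005 + f) + 83*(11 + 66) = (31005 + 16129/9) + 83*(11 + 66) = 295174/9 + 83*77 = 295174/9 + 6391 = 352693/9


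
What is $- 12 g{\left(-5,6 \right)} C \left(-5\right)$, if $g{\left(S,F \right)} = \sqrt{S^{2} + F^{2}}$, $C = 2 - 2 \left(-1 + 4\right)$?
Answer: $- 240 \sqrt{61} \approx -1874.5$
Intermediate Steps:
$C = -4$ ($C = 2 - 2 \cdot 3 = 2 - 6 = -4$)
$g{\left(S,F \right)} = \sqrt{F^{2} + S^{2}}$
$- 12 g{\left(-5,6 \right)} C \left(-5\right) = - 12 \sqrt{6^{2} + \left(-5\right)^{2}} \left(\left(-4\right) \left(-5\right)\right) = - 12 \sqrt{36 + 25} \cdot 20 = - 12 \sqrt{61} \cdot 20 = - 240 \sqrt{61}$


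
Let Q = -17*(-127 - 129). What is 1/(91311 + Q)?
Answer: 1/95663 ≈ 1.0453e-5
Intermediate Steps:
Q = 4352 (Q = -17*(-256) = 4352)
1/(91311 + Q) = 1/(91311 + 4352) = 1/95663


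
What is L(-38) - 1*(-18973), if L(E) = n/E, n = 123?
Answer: 720851/38 ≈ 18970.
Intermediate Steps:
L(E) = 123/E
L(-38) - 1*(-18973) = 123/(-38) - 1*(-18973) = 123*(-1/38) + 18973 = -123/38 + 18973 = 720851/38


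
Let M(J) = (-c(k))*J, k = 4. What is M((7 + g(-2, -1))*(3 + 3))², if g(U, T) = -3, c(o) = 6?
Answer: 20736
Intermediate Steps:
M(J) = -6*J (M(J) = (-1*6)*J = -6*J)
M((7 + g(-2, -1))*(3 + 3))² = (-6*(7 - 3)*(3 + 3))² = (-24*6)² = (-6*24)² = (-144)² = 20736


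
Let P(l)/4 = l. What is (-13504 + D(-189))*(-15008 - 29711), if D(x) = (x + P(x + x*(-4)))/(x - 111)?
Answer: 60419527867/100 ≈ 6.0419e+8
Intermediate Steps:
P(l) = 4*l
D(x) = -11*x/(-111 + x) (D(x) = (x + 4*(x + x*(-4)))/(x - 111) = (x + 4*(x - 4*x))/(-111 + x) = (x + 4*(-3*x))/(-111 + x) = (x - 12*x)/(-111 + x) = (-11*x)/(-111 + x) = -11*x/(-111 + x))
(-13504 + D(-189))*(-15008 - 29711) = (-13504 - 11*(-189)/(-111 - 189))*(-15008 - 29711) = (-13504 - 11*(-189)/(-300))*(-44719) = (-13504 - 11*(-189)*(-1/300))*(-44719) = (-13504 - 693/100)*(-44719) = -1351093/100*(-44719) = 60419527867/100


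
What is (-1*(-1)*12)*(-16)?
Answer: -192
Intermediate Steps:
(-1*(-1)*12)*(-16) = (1*12)*(-16) = 12*(-16) = -192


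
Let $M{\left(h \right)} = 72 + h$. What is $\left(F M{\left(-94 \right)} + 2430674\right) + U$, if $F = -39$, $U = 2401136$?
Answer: $4832668$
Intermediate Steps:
$\left(F M{\left(-94 \right)} + 2430674\right) + U = \left(- 39 \left(72 - 94\right) + 2430674\right) + 2401136 = \left(\left(-39\right) \left(-22\right) + 2430674\right) + 2401136 = \left(858 + 2430674\right) + 2401136 = 2431532 + 2401136 = 4832668$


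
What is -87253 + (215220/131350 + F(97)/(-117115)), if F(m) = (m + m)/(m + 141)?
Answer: -638883636828228/7322334299 ≈ -87251.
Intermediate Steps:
F(m) = 2*m/(141 + m) (F(m) = (2*m)/(141 + m) = 2*m/(141 + m))
-87253 + (215220/131350 + F(97)/(-117115)) = -87253 + (215220/131350 + (2*97/(141 + 97))/(-117115)) = -87253 + (215220*(1/131350) + (2*97/238)*(-1/117115)) = -87253 + (21522/13135 + (2*97*(1/238))*(-1/117115)) = -87253 + (21522/13135 + (97/119)*(-1/117115)) = -87253 + (21522/13135 - 97/13936685) = -87253 + 11997762419/7322334299 = -638883636828228/7322334299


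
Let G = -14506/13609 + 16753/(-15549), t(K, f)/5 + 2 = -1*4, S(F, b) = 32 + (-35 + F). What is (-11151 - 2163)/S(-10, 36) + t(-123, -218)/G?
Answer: 6121029542484/5896089823 ≈ 1038.2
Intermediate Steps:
S(F, b) = -3 + F
t(K, f) = -30 (t(K, f) = -10 + 5*(-1*4) = -10 + 5*(-4) = -10 - 20 = -30)
G = -453545371/211606341 (G = -14506*1/13609 + 16753*(-1/15549) = -14506/13609 - 16753/15549 = -453545371/211606341 ≈ -2.1433)
(-11151 - 2163)/S(-10, 36) + t(-123, -218)/G = (-11151 - 2163)/(-3 - 10) - 30/(-453545371/211606341) = -13314/(-13) - 30*(-211606341/453545371) = -13314*(-1/13) + 6348190230/453545371 = 13314/13 + 6348190230/453545371 = 6121029542484/5896089823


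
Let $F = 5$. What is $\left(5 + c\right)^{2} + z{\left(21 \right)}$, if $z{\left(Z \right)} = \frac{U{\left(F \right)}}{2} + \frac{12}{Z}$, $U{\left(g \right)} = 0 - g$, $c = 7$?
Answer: $\frac{1989}{14} \approx 142.07$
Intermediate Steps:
$U{\left(g \right)} = - g$
$z{\left(Z \right)} = - \frac{5}{2} + \frac{12}{Z}$ ($z{\left(Z \right)} = \frac{\left(-1\right) 5}{2} + \frac{12}{Z} = \left(-5\right) \frac{1}{2} + \frac{12}{Z} = - \frac{5}{2} + \frac{12}{Z}$)
$\left(5 + c\right)^{2} + z{\left(21 \right)} = \left(5 + 7\right)^{2} - \left(\frac{5}{2} - \frac{12}{21}\right) = 12^{2} + \left(- \frac{5}{2} + 12 \cdot \frac{1}{21}\right) = 144 + \left(- \frac{5}{2} + \frac{4}{7}\right) = 144 - \frac{27}{14} = \frac{1989}{14}$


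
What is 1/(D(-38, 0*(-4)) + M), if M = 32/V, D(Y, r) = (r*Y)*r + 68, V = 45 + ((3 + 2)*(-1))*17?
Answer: 5/336 ≈ 0.014881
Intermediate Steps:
V = -40 (V = 45 + (5*(-1))*17 = 45 - 5*17 = 45 - 85 = -40)
D(Y, r) = 68 + Y*r² (D(Y, r) = (Y*r)*r + 68 = Y*r² + 68 = 68 + Y*r²)
M = -⅘ (M = 32/(-40) = 32*(-1/40) = -⅘ ≈ -0.80000)
1/(D(-38, 0*(-4)) + M) = 1/((68 - 38*(0*(-4))²) - ⅘) = 1/((68 - 38*0²) - ⅘) = 1/((68 - 38*0) - ⅘) = 1/((68 + 0) - ⅘) = 1/(68 - ⅘) = 1/(336/5) = 5/336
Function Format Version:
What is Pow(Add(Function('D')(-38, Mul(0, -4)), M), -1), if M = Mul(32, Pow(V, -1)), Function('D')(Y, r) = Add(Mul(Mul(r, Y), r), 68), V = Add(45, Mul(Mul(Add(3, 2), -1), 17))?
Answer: Rational(5, 336) ≈ 0.014881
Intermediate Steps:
V = -40 (V = Add(45, Mul(Mul(5, -1), 17)) = Add(45, Mul(-5, 17)) = Add(45, -85) = -40)
Function('D')(Y, r) = Add(68, Mul(Y, Pow(r, 2))) (Function('D')(Y, r) = Add(Mul(Mul(Y, r), r), 68) = Add(Mul(Y, Pow(r, 2)), 68) = Add(68, Mul(Y, Pow(r, 2))))
M = Rational(-4, 5) (M = Mul(32, Pow(-40, -1)) = Mul(32, Rational(-1, 40)) = Rational(-4, 5) ≈ -0.80000)
Pow(Add(Function('D')(-38, Mul(0, -4)), M), -1) = Pow(Add(Add(68, Mul(-38, Pow(Mul(0, -4), 2))), Rational(-4, 5)), -1) = Pow(Add(Add(68, Mul(-38, Pow(0, 2))), Rational(-4, 5)), -1) = Pow(Add(Add(68, Mul(-38, 0)), Rational(-4, 5)), -1) = Pow(Add(Add(68, 0), Rational(-4, 5)), -1) = Pow(Add(68, Rational(-4, 5)), -1) = Pow(Rational(336, 5), -1) = Rational(5, 336)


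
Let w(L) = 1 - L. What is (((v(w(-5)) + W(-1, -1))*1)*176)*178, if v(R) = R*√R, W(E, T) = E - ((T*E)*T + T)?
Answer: 31328 + 187968*√6 ≈ 4.9175e+5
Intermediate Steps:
W(E, T) = E - T - E*T² (W(E, T) = E - ((E*T)*T + T) = E - (E*T² + T) = E - (T + E*T²) = E + (-T - E*T²) = E - T - E*T²)
v(R) = R^(3/2)
(((v(w(-5)) + W(-1, -1))*1)*176)*178 = ((((1 - 1*(-5))^(3/2) + (-1 - 1*(-1) - 1*(-1)*(-1)²))*1)*176)*178 = ((((1 + 5)^(3/2) + (-1 + 1 - 1*(-1)*1))*1)*176)*178 = (((6^(3/2) + (-1 + 1 + 1))*1)*176)*178 = (((6*√6 + 1)*1)*176)*178 = (((1 + 6*√6)*1)*176)*178 = ((1 + 6*√6)*176)*178 = (176 + 1056*√6)*178 = 31328 + 187968*√6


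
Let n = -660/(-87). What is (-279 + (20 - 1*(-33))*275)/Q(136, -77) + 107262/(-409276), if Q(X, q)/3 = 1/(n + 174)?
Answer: 15405703863671/17803506 ≈ 8.6532e+5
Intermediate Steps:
n = 220/29 (n = -660*(-1/87) = 220/29 ≈ 7.5862)
Q(X, q) = 87/5266 (Q(X, q) = 3/(220/29 + 174) = 3/(5266/29) = 3*(29/5266) = 87/5266)
(-279 + (20 - 1*(-33))*275)/Q(136, -77) + 107262/(-409276) = (-279 + (20 - 1*(-33))*275)/(87/5266) + 107262/(-409276) = (-279 + (20 + 33)*275)*(5266/87) + 107262*(-1/409276) = (-279 + 53*275)*(5266/87) - 53631/204638 = (-279 + 14575)*(5266/87) - 53631/204638 = 14296*(5266/87) - 53631/204638 = 75282736/87 - 53631/204638 = 15405703863671/17803506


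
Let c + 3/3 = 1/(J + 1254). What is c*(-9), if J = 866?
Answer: 19071/2120 ≈ 8.9958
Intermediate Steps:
c = -2119/2120 (c = -1 + 1/(866 + 1254) = -1 + 1/2120 = -2119/2120 ≈ -0.99953)
c*(-9) = -2119/2120*(-9) = 19071/2120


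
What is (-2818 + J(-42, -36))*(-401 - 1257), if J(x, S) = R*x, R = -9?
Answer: 4045520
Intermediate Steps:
J(x, S) = -9*x
(-2818 + J(-42, -36))*(-401 - 1257) = (-2818 - 9*(-42))*(-401 - 1257) = (-2818 + 378)*(-1658) = -2440*(-1658) = 4045520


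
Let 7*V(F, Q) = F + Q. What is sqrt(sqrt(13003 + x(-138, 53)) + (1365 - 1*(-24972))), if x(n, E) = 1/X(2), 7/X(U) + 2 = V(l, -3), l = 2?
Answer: sqrt(1290513 + 14*sqrt(159283))/7 ≈ 162.64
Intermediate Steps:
V(F, Q) = F/7 + Q/7 (V(F, Q) = (F + Q)/7 = F/7 + Q/7)
X(U) = -49/15 (X(U) = 7/(-2 + ((1/7)*2 + (1/7)*(-3))) = 7/(-2 + (2/7 - 3/7)) = 7/(-2 - 1/7) = 7/(-15/7) = 7*(-7/15) = -49/15)
x(n, E) = -15/49 (x(n, E) = 1/(-49/15) = -15/49)
sqrt(sqrt(13003 + x(-138, 53)) + (1365 - 1*(-24972))) = sqrt(sqrt(13003 - 15/49) + (1365 - 1*(-24972))) = sqrt(sqrt(637132/49) + (1365 + 24972)) = sqrt(2*sqrt(159283)/7 + 26337) = sqrt(26337 + 2*sqrt(159283)/7)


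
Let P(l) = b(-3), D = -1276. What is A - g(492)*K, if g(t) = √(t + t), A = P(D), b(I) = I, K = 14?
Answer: -3 - 28*√246 ≈ -442.16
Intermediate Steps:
P(l) = -3
A = -3
g(t) = √2*√t (g(t) = √(2*t) = √2*√t)
A - g(492)*K = -3 - √2*√492*14 = -3 - √2*(2*√123)*14 = -3 - 2*√246*14 = -3 - 28*√246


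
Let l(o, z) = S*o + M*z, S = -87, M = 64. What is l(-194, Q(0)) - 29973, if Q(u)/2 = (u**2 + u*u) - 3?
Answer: -13479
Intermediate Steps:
Q(u) = -6 + 4*u**2 (Q(u) = 2*((u**2 + u*u) - 3) = 2*((u**2 + u**2) - 3) = 2*(2*u**2 - 3) = 2*(-3 + 2*u**2) = -6 + 4*u**2)
l(o, z) = -87*o + 64*z
l(-194, Q(0)) - 29973 = (-87*(-194) + 64*(-6 + 4*0**2)) - 29973 = (16878 + 64*(-6 + 4*0)) - 29973 = (16878 + 64*(-6 + 0)) - 29973 = (16878 + 64*(-6)) - 29973 = (16878 - 384) - 29973 = 16494 - 29973 = -13479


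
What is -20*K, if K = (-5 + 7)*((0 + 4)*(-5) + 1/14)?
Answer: 5580/7 ≈ 797.14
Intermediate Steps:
K = -279/7 (K = 2*(4*(-5) + 1/14) = 2*(-20 + 1/14) = 2*(-279/14) = -279/7 ≈ -39.857)
-20*K = -20*(-279/7) = 5580/7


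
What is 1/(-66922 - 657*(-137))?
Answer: 1/23087 ≈ 4.3314e-5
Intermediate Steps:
1/(-66922 - 657*(-137)) = 1/(-66922 + 90009) = 1/23087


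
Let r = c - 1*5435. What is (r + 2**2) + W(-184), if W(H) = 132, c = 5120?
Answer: -179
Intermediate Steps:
r = -315 (r = 5120 - 1*5435 = 5120 - 5435 = -315)
(r + 2**2) + W(-184) = (-315 + 2**2) + 132 = (-315 + 4) + 132 = -311 + 132 = -179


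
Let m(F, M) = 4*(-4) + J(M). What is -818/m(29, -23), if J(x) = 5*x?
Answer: 818/131 ≈ 6.2443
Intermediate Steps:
m(F, M) = -16 + 5*M (m(F, M) = 4*(-4) + 5*M = -16 + 5*M)
-818/m(29, -23) = -818/(-16 + 5*(-23)) = -818/(-16 - 115) = -818/(-131) = -818*(-1/131) = 818/131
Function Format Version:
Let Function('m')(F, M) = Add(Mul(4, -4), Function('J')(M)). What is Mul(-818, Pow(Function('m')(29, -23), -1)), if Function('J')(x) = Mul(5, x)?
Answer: Rational(818, 131) ≈ 6.2443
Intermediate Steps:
Function('m')(F, M) = Add(-16, Mul(5, M)) (Function('m')(F, M) = Add(Mul(4, -4), Mul(5, M)) = Add(-16, Mul(5, M)))
Mul(-818, Pow(Function('m')(29, -23), -1)) = Mul(-818, Pow(Add(-16, Mul(5, -23)), -1)) = Mul(-818, Pow(Add(-16, -115), -1)) = Mul(-818, Pow(-131, -1)) = Mul(-818, Rational(-1, 131)) = Rational(818, 131)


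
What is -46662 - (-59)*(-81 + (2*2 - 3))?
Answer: -51382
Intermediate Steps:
-46662 - (-59)*(-81 + (2*2 - 3)) = -46662 - (-59)*(-81 + (4 - 3)) = -46662 - (-59)*(-81 + 1) = -46662 - (-59)*(-80) = -46662 - 1*4720 = -46662 - 4720 = -51382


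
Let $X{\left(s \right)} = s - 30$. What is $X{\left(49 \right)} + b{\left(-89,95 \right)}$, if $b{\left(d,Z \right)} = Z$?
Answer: $114$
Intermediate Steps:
$X{\left(s \right)} = -30 + s$
$X{\left(49 \right)} + b{\left(-89,95 \right)} = \left(-30 + 49\right) + 95 = 19 + 95 = 114$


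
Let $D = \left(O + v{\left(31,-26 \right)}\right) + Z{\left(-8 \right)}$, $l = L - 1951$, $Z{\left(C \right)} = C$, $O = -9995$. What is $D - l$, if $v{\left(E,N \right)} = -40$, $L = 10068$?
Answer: $-18160$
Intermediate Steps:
$l = 8117$ ($l = 10068 - 1951 = 8117$)
$D = -10043$ ($D = \left(-9995 - 40\right) - 8 = -10035 - 8 = -10043$)
$D - l = -10043 - 8117 = -18160$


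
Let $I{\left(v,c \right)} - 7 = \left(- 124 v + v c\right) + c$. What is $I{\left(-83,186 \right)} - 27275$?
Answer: $-32228$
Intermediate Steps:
$I{\left(v,c \right)} = 7 + c - 124 v + c v$ ($I{\left(v,c \right)} = 7 + \left(\left(- 124 v + v c\right) + c\right) = 7 + \left(\left(- 124 v + c v\right) + c\right) = 7 + \left(c - 124 v + c v\right) = 7 + c - 124 v + c v$)
$I{\left(-83,186 \right)} - 27275 = \left(7 + 186 - -10292 + 186 \left(-83\right)\right) - 27275 = \left(7 + 186 + 10292 - 15438\right) - 27275 = -4953 - 27275 = -32228$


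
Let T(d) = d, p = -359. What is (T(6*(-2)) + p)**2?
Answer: 137641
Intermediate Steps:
(T(6*(-2)) + p)**2 = (6*(-2) - 359)**2 = (-12 - 359)**2 = (-371)**2 = 137641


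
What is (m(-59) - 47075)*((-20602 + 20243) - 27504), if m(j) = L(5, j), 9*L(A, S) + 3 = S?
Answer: 11806584031/9 ≈ 1.3118e+9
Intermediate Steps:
L(A, S) = -1/3 + S/9
m(j) = -1/3 + j/9
(m(-59) - 47075)*((-20602 + 20243) - 27504) = ((-1/3 + (1/9)*(-59)) - 47075)*((-20602 + 20243) - 27504) = ((-1/3 - 59/9) - 47075)*(-359 - 27504) = (-62/9 - 47075)*(-27863) = -423737/9*(-27863) = 11806584031/9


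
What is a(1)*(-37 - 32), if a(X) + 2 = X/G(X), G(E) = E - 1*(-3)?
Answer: 483/4 ≈ 120.75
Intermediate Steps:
G(E) = 3 + E (G(E) = E + 3 = 3 + E)
a(X) = -2 + X/(3 + X)
a(1)*(-37 - 32) = ((-6 - 1*1)/(3 + 1))*(-37 - 32) = ((-6 - 1)/4)*(-69) = ((¼)*(-7))*(-69) = -7/4*(-69) = 483/4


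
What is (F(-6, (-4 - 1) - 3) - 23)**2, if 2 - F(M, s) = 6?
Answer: 729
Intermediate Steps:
F(M, s) = -4 (F(M, s) = 2 - 1*6 = 2 - 6 = -4)
(F(-6, (-4 - 1) - 3) - 23)**2 = (-4 - 23)**2 = (-27)**2 = 729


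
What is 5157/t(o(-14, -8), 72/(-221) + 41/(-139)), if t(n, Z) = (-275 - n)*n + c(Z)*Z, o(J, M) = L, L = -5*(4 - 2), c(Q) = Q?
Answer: 4866438947877/2501054573411 ≈ 1.9458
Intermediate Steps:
L = -10 (L = -5*2 = -10)
o(J, M) = -10
t(n, Z) = Z² + n*(-275 - n) (t(n, Z) = (-275 - n)*n + Z*Z = n*(-275 - n) + Z² = Z² + n*(-275 - n))
5157/t(o(-14, -8), 72/(-221) + 41/(-139)) = 5157/((72/(-221) + 41/(-139))² - 1*(-10)² - 275*(-10)) = 5157/((72*(-1/221) + 41*(-1/139))² - 1*100 + 2750) = 5157/((-72/221 - 41/139)² - 100 + 2750) = 5157/((-19069/30719)² - 100 + 2750) = 5157/(363626761/943656961 - 100 + 2750) = 5157/(2501054573411/943656961) = 5157*(943656961/2501054573411) = 4866438947877/2501054573411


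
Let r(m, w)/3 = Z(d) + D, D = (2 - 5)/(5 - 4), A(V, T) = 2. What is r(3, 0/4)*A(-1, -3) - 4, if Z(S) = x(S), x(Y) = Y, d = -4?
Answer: -46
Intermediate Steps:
D = -3 (D = -3/1 = -3*1 = -3)
Z(S) = S
r(m, w) = -21 (r(m, w) = 3*(-4 - 3) = 3*(-7) = -21)
r(3, 0/4)*A(-1, -3) - 4 = -21*2 - 4 = -42 - 4 = -46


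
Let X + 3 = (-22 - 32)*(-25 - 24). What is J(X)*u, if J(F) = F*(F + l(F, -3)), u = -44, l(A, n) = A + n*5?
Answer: -612975132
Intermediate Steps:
l(A, n) = A + 5*n
X = 2643 (X = -3 + (-22 - 32)*(-25 - 24) = -3 - 54*(-49) = -3 + 2646 = 2643)
J(F) = F*(-15 + 2*F) (J(F) = F*(F + (F + 5*(-3))) = F*(F + (F - 15)) = F*(F + (-15 + F)) = F*(-15 + 2*F))
J(X)*u = (2643*(-15 + 2*2643))*(-44) = (2643*(-15 + 5286))*(-44) = (2643*5271)*(-44) = 13931253*(-44) = -612975132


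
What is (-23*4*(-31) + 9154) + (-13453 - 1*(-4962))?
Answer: 3515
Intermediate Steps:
(-23*4*(-31) + 9154) + (-13453 - 1*(-4962)) = (-92*(-31) + 9154) + (-13453 + 4962) = (2852 + 9154) - 8491 = 12006 - 8491 = 3515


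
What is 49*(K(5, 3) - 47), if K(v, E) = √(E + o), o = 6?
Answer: -2156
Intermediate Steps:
K(v, E) = √(6 + E) (K(v, E) = √(E + 6) = √(6 + E))
49*(K(5, 3) - 47) = 49*(√(6 + 3) - 47) = 49*(√9 - 47) = 49*(3 - 47) = 49*(-44) = -2156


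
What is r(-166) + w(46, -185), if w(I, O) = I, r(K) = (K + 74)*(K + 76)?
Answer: 8326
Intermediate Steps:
r(K) = (74 + K)*(76 + K)
r(-166) + w(46, -185) = (5624 + (-166)² + 150*(-166)) + 46 = (5624 + 27556 - 24900) + 46 = 8280 + 46 = 8326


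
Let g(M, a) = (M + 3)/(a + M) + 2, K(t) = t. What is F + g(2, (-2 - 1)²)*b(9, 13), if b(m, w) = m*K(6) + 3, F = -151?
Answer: -122/11 ≈ -11.091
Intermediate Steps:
b(m, w) = 3 + 6*m (b(m, w) = m*6 + 3 = 6*m + 3 = 3 + 6*m)
g(M, a) = 2 + (3 + M)/(M + a) (g(M, a) = (3 + M)/(M + a) + 2 = 2 + (3 + M)/(M + a))
F + g(2, (-2 - 1)²)*b(9, 13) = -151 + ((3 + 2*(-2 - 1)² + 3*2)/(2 + (-2 - 1)²))*(3 + 6*9) = -151 + ((3 + 2*(-3)² + 6)/(2 + (-3)²))*(3 + 54) = -151 + ((3 + 2*9 + 6)/(2 + 9))*57 = -151 + ((3 + 18 + 6)/11)*57 = -151 + ((1/11)*27)*57 = -151 + (27/11)*57 = -151 + 1539/11 = -122/11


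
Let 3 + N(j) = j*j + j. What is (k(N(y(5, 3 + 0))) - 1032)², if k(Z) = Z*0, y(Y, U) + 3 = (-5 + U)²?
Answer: 1065024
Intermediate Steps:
y(Y, U) = -3 + (-5 + U)²
N(j) = -3 + j + j² (N(j) = -3 + (j*j + j) = -3 + (j² + j) = -3 + (j + j²) = -3 + j + j²)
k(Z) = 0
(k(N(y(5, 3 + 0))) - 1032)² = (0 - 1032)² = (-1032)² = 1065024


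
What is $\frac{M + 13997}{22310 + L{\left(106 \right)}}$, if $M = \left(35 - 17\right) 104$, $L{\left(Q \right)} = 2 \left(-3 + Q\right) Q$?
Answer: $\frac{15869}{44146} \approx 0.35947$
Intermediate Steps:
$L{\left(Q \right)} = Q \left(-6 + 2 Q\right)$ ($L{\left(Q \right)} = \left(-6 + 2 Q\right) Q = Q \left(-6 + 2 Q\right)$)
$M = 1872$ ($M = \left(35 + \left(\left(4 - 16\right) - 5\right)\right) 104 = \left(35 - 17\right) 104 = 18 \cdot 104 = 1872$)
$\frac{M + 13997}{22310 + L{\left(106 \right)}} = \frac{1872 + 13997}{22310 + 2 \cdot 106 \left(-3 + 106\right)} = \frac{15869}{22310 + 2 \cdot 106 \cdot 103} = \frac{15869}{22310 + 21836} = \frac{15869}{44146}$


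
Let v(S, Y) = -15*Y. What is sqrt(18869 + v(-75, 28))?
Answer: sqrt(18449) ≈ 135.83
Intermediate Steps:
sqrt(18869 + v(-75, 28)) = sqrt(18869 - 15*28) = sqrt(18869 - 420) = sqrt(18449)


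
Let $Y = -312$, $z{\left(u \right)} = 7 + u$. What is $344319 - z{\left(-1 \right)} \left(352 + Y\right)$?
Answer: $344079$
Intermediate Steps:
$344319 - z{\left(-1 \right)} \left(352 + Y\right) = 344319 - \left(7 - 1\right) \left(352 - 312\right) = 344319 - 6 \cdot 40 = 344319 - 240 = 344079$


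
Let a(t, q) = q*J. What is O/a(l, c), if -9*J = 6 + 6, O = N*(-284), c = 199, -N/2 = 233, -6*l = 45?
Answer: -99258/199 ≈ -498.78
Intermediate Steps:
l = -15/2 (l = -⅙*45 = -15/2 ≈ -7.5000)
N = -466 (N = -2*233 = -466)
O = 132344 (O = -466*(-284) = 132344)
J = -4/3 (J = -(6 + 6)/9 = -⅑*12 = -4/3 ≈ -1.3333)
a(t, q) = -4*q/3 (a(t, q) = q*(-4/3) = -4*q/3)
O/a(l, c) = 132344/((-4/3*199)) = 132344/(-796/3) = 132344*(-3/796) = -99258/199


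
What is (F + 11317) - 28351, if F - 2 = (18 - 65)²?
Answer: -14823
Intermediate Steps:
F = 2211 (F = 2 + (18 - 65)² = 2 + (-47)² = 2 + 2209 = 2211)
(F + 11317) - 28351 = (2211 + 11317) - 28351 = 13528 - 28351 = -14823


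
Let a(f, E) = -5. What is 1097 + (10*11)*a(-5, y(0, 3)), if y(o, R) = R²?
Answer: 547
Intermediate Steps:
1097 + (10*11)*a(-5, y(0, 3)) = 1097 + (10*11)*(-5) = 1097 + 110*(-5) = 1097 - 550 = 547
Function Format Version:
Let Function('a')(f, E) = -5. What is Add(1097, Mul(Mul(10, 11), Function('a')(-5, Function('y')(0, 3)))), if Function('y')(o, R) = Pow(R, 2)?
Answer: 547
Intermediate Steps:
Add(1097, Mul(Mul(10, 11), Function('a')(-5, Function('y')(0, 3)))) = Add(1097, Mul(Mul(10, 11), -5)) = Add(1097, Mul(110, -5)) = Add(1097, -550) = 547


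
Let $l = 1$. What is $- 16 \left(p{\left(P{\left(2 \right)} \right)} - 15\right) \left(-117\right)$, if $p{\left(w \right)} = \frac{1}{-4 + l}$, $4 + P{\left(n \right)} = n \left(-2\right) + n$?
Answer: $-28704$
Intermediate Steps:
$P{\left(n \right)} = -4 - n$ ($P{\left(n \right)} = -4 + \left(n \left(-2\right) + n\right) = -4 + \left(- 2 n + n\right) = -4 - n$)
$p{\left(w \right)} = - \frac{1}{3}$ ($p{\left(w \right)} = \frac{1}{-4 + 1} = \frac{1}{-3} = - \frac{1}{3}$)
$- 16 \left(p{\left(P{\left(2 \right)} \right)} - 15\right) \left(-117\right) = - 16 \left(- \frac{1}{3} - 15\right) \left(-117\right) = \left(-16\right) \left(- \frac{46}{3}\right) \left(-117\right) = \frac{736}{3} \left(-117\right) = -28704$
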